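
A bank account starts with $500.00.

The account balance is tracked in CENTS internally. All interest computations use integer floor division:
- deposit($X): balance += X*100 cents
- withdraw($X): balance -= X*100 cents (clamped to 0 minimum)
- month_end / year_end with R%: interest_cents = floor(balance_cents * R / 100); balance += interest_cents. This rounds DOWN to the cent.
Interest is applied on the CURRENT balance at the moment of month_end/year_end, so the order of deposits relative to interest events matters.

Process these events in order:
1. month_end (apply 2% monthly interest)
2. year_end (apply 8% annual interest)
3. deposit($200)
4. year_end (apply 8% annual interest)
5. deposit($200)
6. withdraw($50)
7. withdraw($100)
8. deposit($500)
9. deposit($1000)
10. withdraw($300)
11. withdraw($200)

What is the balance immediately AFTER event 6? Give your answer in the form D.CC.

After 1 (month_end (apply 2% monthly interest)): balance=$510.00 total_interest=$10.00
After 2 (year_end (apply 8% annual interest)): balance=$550.80 total_interest=$50.80
After 3 (deposit($200)): balance=$750.80 total_interest=$50.80
After 4 (year_end (apply 8% annual interest)): balance=$810.86 total_interest=$110.86
After 5 (deposit($200)): balance=$1010.86 total_interest=$110.86
After 6 (withdraw($50)): balance=$960.86 total_interest=$110.86

Answer: 960.86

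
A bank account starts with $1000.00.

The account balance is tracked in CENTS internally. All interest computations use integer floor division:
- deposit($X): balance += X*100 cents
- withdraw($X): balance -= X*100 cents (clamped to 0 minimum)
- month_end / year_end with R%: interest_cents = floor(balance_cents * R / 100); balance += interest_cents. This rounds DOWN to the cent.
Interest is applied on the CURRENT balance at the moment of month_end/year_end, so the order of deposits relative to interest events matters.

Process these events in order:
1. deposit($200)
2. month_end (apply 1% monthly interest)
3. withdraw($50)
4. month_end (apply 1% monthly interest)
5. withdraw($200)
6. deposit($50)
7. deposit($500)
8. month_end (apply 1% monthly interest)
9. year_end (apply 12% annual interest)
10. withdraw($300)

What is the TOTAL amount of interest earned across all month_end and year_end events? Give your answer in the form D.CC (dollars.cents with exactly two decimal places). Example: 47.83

After 1 (deposit($200)): balance=$1200.00 total_interest=$0.00
After 2 (month_end (apply 1% monthly interest)): balance=$1212.00 total_interest=$12.00
After 3 (withdraw($50)): balance=$1162.00 total_interest=$12.00
After 4 (month_end (apply 1% monthly interest)): balance=$1173.62 total_interest=$23.62
After 5 (withdraw($200)): balance=$973.62 total_interest=$23.62
After 6 (deposit($50)): balance=$1023.62 total_interest=$23.62
After 7 (deposit($500)): balance=$1523.62 total_interest=$23.62
After 8 (month_end (apply 1% monthly interest)): balance=$1538.85 total_interest=$38.85
After 9 (year_end (apply 12% annual interest)): balance=$1723.51 total_interest=$223.51
After 10 (withdraw($300)): balance=$1423.51 total_interest=$223.51

Answer: 223.51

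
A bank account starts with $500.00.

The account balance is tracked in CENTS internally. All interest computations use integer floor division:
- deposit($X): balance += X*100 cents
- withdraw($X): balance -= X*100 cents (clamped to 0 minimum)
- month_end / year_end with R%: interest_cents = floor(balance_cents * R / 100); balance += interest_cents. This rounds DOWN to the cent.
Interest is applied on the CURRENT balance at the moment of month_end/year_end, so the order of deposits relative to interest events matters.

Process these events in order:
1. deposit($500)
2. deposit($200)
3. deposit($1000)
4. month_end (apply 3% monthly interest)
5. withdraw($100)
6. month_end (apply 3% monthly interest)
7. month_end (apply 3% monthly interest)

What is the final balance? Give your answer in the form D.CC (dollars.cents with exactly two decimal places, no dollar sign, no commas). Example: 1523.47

After 1 (deposit($500)): balance=$1000.00 total_interest=$0.00
After 2 (deposit($200)): balance=$1200.00 total_interest=$0.00
After 3 (deposit($1000)): balance=$2200.00 total_interest=$0.00
After 4 (month_end (apply 3% monthly interest)): balance=$2266.00 total_interest=$66.00
After 5 (withdraw($100)): balance=$2166.00 total_interest=$66.00
After 6 (month_end (apply 3% monthly interest)): balance=$2230.98 total_interest=$130.98
After 7 (month_end (apply 3% monthly interest)): balance=$2297.90 total_interest=$197.90

Answer: 2297.90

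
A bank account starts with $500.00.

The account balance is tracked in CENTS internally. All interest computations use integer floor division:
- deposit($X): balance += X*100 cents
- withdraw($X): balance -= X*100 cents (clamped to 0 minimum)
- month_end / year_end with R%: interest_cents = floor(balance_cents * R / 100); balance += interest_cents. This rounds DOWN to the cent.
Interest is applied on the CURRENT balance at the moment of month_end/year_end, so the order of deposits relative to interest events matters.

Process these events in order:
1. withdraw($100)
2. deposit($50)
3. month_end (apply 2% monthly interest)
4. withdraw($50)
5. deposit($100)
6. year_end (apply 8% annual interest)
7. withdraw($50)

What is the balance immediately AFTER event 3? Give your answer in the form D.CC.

Answer: 459.00

Derivation:
After 1 (withdraw($100)): balance=$400.00 total_interest=$0.00
After 2 (deposit($50)): balance=$450.00 total_interest=$0.00
After 3 (month_end (apply 2% monthly interest)): balance=$459.00 total_interest=$9.00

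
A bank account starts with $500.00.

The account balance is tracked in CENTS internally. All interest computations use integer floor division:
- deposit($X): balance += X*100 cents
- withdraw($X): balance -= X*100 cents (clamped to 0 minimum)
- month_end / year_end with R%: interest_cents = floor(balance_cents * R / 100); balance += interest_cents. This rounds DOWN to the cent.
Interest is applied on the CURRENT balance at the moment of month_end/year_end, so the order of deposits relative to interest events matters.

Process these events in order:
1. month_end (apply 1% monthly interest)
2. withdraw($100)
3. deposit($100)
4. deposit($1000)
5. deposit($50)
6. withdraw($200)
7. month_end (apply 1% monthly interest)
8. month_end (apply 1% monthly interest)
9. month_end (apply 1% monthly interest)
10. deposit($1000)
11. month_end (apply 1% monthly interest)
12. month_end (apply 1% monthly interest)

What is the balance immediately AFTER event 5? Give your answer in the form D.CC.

Answer: 1555.00

Derivation:
After 1 (month_end (apply 1% monthly interest)): balance=$505.00 total_interest=$5.00
After 2 (withdraw($100)): balance=$405.00 total_interest=$5.00
After 3 (deposit($100)): balance=$505.00 total_interest=$5.00
After 4 (deposit($1000)): balance=$1505.00 total_interest=$5.00
After 5 (deposit($50)): balance=$1555.00 total_interest=$5.00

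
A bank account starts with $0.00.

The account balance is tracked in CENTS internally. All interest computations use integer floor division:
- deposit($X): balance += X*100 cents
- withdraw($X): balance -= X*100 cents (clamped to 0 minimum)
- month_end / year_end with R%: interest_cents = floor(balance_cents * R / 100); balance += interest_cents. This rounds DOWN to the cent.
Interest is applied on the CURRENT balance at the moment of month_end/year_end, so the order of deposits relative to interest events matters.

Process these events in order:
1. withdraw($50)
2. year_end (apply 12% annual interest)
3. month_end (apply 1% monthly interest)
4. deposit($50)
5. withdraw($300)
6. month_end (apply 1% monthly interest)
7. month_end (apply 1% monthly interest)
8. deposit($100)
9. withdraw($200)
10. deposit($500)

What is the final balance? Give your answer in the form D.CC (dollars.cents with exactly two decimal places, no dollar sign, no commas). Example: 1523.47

Answer: 500.00

Derivation:
After 1 (withdraw($50)): balance=$0.00 total_interest=$0.00
After 2 (year_end (apply 12% annual interest)): balance=$0.00 total_interest=$0.00
After 3 (month_end (apply 1% monthly interest)): balance=$0.00 total_interest=$0.00
After 4 (deposit($50)): balance=$50.00 total_interest=$0.00
After 5 (withdraw($300)): balance=$0.00 total_interest=$0.00
After 6 (month_end (apply 1% monthly interest)): balance=$0.00 total_interest=$0.00
After 7 (month_end (apply 1% monthly interest)): balance=$0.00 total_interest=$0.00
After 8 (deposit($100)): balance=$100.00 total_interest=$0.00
After 9 (withdraw($200)): balance=$0.00 total_interest=$0.00
After 10 (deposit($500)): balance=$500.00 total_interest=$0.00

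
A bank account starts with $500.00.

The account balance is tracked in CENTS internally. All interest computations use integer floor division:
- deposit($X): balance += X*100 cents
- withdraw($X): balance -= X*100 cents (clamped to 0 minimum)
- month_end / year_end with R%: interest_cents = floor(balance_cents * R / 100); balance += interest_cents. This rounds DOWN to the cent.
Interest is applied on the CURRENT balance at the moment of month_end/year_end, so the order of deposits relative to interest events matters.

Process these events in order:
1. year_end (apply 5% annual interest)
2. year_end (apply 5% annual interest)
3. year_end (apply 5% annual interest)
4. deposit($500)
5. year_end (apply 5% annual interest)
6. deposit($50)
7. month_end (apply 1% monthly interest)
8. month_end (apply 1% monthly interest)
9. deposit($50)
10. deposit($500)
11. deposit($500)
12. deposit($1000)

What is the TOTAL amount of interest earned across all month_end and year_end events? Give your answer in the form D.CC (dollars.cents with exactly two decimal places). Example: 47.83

Answer: 156.51

Derivation:
After 1 (year_end (apply 5% annual interest)): balance=$525.00 total_interest=$25.00
After 2 (year_end (apply 5% annual interest)): balance=$551.25 total_interest=$51.25
After 3 (year_end (apply 5% annual interest)): balance=$578.81 total_interest=$78.81
After 4 (deposit($500)): balance=$1078.81 total_interest=$78.81
After 5 (year_end (apply 5% annual interest)): balance=$1132.75 total_interest=$132.75
After 6 (deposit($50)): balance=$1182.75 total_interest=$132.75
After 7 (month_end (apply 1% monthly interest)): balance=$1194.57 total_interest=$144.57
After 8 (month_end (apply 1% monthly interest)): balance=$1206.51 total_interest=$156.51
After 9 (deposit($50)): balance=$1256.51 total_interest=$156.51
After 10 (deposit($500)): balance=$1756.51 total_interest=$156.51
After 11 (deposit($500)): balance=$2256.51 total_interest=$156.51
After 12 (deposit($1000)): balance=$3256.51 total_interest=$156.51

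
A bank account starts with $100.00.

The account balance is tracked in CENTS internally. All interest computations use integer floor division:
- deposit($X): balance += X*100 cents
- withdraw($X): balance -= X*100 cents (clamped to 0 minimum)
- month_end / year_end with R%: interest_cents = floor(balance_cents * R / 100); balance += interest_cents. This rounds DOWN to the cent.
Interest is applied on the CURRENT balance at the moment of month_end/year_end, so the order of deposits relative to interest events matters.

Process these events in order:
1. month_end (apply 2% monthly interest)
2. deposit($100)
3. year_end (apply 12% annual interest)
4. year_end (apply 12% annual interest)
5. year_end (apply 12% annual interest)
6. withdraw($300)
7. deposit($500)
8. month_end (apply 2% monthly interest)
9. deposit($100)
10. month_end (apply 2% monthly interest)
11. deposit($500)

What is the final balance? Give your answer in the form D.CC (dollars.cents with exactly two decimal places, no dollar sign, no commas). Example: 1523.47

After 1 (month_end (apply 2% monthly interest)): balance=$102.00 total_interest=$2.00
After 2 (deposit($100)): balance=$202.00 total_interest=$2.00
After 3 (year_end (apply 12% annual interest)): balance=$226.24 total_interest=$26.24
After 4 (year_end (apply 12% annual interest)): balance=$253.38 total_interest=$53.38
After 5 (year_end (apply 12% annual interest)): balance=$283.78 total_interest=$83.78
After 6 (withdraw($300)): balance=$0.00 total_interest=$83.78
After 7 (deposit($500)): balance=$500.00 total_interest=$83.78
After 8 (month_end (apply 2% monthly interest)): balance=$510.00 total_interest=$93.78
After 9 (deposit($100)): balance=$610.00 total_interest=$93.78
After 10 (month_end (apply 2% monthly interest)): balance=$622.20 total_interest=$105.98
After 11 (deposit($500)): balance=$1122.20 total_interest=$105.98

Answer: 1122.20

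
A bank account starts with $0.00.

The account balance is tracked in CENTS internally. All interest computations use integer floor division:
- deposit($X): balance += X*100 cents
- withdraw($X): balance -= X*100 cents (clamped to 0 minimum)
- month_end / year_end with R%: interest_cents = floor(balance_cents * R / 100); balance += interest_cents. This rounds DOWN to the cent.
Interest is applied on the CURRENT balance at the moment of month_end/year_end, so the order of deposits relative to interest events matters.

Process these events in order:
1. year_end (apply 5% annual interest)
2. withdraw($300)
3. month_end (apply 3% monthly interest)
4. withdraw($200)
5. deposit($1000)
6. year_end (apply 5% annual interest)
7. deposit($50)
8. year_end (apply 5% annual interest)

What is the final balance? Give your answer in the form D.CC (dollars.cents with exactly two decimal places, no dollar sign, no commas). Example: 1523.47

Answer: 1155.00

Derivation:
After 1 (year_end (apply 5% annual interest)): balance=$0.00 total_interest=$0.00
After 2 (withdraw($300)): balance=$0.00 total_interest=$0.00
After 3 (month_end (apply 3% monthly interest)): balance=$0.00 total_interest=$0.00
After 4 (withdraw($200)): balance=$0.00 total_interest=$0.00
After 5 (deposit($1000)): balance=$1000.00 total_interest=$0.00
After 6 (year_end (apply 5% annual interest)): balance=$1050.00 total_interest=$50.00
After 7 (deposit($50)): balance=$1100.00 total_interest=$50.00
After 8 (year_end (apply 5% annual interest)): balance=$1155.00 total_interest=$105.00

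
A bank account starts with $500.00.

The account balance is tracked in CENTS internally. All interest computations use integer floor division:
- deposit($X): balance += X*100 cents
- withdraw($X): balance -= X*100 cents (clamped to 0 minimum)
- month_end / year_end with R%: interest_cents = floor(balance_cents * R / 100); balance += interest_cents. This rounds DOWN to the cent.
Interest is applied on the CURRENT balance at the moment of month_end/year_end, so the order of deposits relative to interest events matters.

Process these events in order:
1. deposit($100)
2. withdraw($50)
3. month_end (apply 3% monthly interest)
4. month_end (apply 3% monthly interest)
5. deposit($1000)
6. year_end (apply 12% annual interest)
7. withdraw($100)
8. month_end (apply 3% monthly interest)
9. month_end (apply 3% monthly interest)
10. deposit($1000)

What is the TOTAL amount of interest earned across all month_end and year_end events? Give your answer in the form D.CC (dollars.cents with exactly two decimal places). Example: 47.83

Answer: 325.41

Derivation:
After 1 (deposit($100)): balance=$600.00 total_interest=$0.00
After 2 (withdraw($50)): balance=$550.00 total_interest=$0.00
After 3 (month_end (apply 3% monthly interest)): balance=$566.50 total_interest=$16.50
After 4 (month_end (apply 3% monthly interest)): balance=$583.49 total_interest=$33.49
After 5 (deposit($1000)): balance=$1583.49 total_interest=$33.49
After 6 (year_end (apply 12% annual interest)): balance=$1773.50 total_interest=$223.50
After 7 (withdraw($100)): balance=$1673.50 total_interest=$223.50
After 8 (month_end (apply 3% monthly interest)): balance=$1723.70 total_interest=$273.70
After 9 (month_end (apply 3% monthly interest)): balance=$1775.41 total_interest=$325.41
After 10 (deposit($1000)): balance=$2775.41 total_interest=$325.41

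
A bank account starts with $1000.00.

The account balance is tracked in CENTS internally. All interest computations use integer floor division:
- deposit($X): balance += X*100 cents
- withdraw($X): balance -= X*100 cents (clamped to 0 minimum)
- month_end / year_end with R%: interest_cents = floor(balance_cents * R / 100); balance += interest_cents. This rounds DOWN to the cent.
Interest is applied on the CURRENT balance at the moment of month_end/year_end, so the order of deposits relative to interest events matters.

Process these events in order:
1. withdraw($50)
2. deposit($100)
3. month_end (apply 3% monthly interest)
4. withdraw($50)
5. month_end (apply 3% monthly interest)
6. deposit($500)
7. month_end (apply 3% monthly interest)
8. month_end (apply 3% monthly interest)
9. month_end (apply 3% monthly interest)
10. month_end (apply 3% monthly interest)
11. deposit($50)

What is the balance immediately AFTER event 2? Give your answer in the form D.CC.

After 1 (withdraw($50)): balance=$950.00 total_interest=$0.00
After 2 (deposit($100)): balance=$1050.00 total_interest=$0.00

Answer: 1050.00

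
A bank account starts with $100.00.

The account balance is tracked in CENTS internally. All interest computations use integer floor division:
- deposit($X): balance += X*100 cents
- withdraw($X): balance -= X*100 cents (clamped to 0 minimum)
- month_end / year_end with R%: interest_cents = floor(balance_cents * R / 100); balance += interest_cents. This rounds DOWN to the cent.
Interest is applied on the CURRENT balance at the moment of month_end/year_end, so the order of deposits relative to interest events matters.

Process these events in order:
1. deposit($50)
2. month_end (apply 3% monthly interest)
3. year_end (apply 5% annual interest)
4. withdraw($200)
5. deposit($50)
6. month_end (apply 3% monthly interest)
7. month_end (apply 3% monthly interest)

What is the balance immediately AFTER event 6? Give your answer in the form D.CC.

After 1 (deposit($50)): balance=$150.00 total_interest=$0.00
After 2 (month_end (apply 3% monthly interest)): balance=$154.50 total_interest=$4.50
After 3 (year_end (apply 5% annual interest)): balance=$162.22 total_interest=$12.22
After 4 (withdraw($200)): balance=$0.00 total_interest=$12.22
After 5 (deposit($50)): balance=$50.00 total_interest=$12.22
After 6 (month_end (apply 3% monthly interest)): balance=$51.50 total_interest=$13.72

Answer: 51.50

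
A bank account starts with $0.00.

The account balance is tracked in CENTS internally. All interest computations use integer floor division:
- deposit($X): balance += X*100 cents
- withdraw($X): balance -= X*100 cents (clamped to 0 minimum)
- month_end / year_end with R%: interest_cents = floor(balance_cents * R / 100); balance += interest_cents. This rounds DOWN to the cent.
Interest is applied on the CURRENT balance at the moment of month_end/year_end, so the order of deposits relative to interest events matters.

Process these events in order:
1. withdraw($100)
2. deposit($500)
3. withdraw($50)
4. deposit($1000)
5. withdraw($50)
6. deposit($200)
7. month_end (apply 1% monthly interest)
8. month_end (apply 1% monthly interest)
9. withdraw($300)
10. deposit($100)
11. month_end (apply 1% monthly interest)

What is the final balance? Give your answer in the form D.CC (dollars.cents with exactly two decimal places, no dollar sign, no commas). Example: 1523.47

Answer: 1446.48

Derivation:
After 1 (withdraw($100)): balance=$0.00 total_interest=$0.00
After 2 (deposit($500)): balance=$500.00 total_interest=$0.00
After 3 (withdraw($50)): balance=$450.00 total_interest=$0.00
After 4 (deposit($1000)): balance=$1450.00 total_interest=$0.00
After 5 (withdraw($50)): balance=$1400.00 total_interest=$0.00
After 6 (deposit($200)): balance=$1600.00 total_interest=$0.00
After 7 (month_end (apply 1% monthly interest)): balance=$1616.00 total_interest=$16.00
After 8 (month_end (apply 1% monthly interest)): balance=$1632.16 total_interest=$32.16
After 9 (withdraw($300)): balance=$1332.16 total_interest=$32.16
After 10 (deposit($100)): balance=$1432.16 total_interest=$32.16
After 11 (month_end (apply 1% monthly interest)): balance=$1446.48 total_interest=$46.48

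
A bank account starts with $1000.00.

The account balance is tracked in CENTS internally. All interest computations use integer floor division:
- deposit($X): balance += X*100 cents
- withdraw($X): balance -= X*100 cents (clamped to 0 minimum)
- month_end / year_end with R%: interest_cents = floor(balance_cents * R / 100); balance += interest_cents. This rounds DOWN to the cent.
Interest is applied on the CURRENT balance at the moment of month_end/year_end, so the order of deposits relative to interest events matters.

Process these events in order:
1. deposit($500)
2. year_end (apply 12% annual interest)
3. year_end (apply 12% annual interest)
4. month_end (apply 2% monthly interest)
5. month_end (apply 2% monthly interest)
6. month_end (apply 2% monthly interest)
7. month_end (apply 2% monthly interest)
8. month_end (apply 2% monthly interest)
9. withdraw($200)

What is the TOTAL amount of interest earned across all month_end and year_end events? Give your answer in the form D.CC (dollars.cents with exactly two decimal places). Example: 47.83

After 1 (deposit($500)): balance=$1500.00 total_interest=$0.00
After 2 (year_end (apply 12% annual interest)): balance=$1680.00 total_interest=$180.00
After 3 (year_end (apply 12% annual interest)): balance=$1881.60 total_interest=$381.60
After 4 (month_end (apply 2% monthly interest)): balance=$1919.23 total_interest=$419.23
After 5 (month_end (apply 2% monthly interest)): balance=$1957.61 total_interest=$457.61
After 6 (month_end (apply 2% monthly interest)): balance=$1996.76 total_interest=$496.76
After 7 (month_end (apply 2% monthly interest)): balance=$2036.69 total_interest=$536.69
After 8 (month_end (apply 2% monthly interest)): balance=$2077.42 total_interest=$577.42
After 9 (withdraw($200)): balance=$1877.42 total_interest=$577.42

Answer: 577.42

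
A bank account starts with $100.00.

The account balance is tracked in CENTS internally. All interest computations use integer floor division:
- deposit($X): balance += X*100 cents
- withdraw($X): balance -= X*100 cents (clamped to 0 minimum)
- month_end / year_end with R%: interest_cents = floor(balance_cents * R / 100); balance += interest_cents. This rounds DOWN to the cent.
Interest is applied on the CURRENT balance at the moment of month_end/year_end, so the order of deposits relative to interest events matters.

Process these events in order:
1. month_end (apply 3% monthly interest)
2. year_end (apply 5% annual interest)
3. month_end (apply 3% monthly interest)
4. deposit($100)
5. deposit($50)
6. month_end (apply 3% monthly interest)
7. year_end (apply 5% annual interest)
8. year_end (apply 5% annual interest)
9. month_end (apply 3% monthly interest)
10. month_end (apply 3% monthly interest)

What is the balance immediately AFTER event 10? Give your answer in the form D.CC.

After 1 (month_end (apply 3% monthly interest)): balance=$103.00 total_interest=$3.00
After 2 (year_end (apply 5% annual interest)): balance=$108.15 total_interest=$8.15
After 3 (month_end (apply 3% monthly interest)): balance=$111.39 total_interest=$11.39
After 4 (deposit($100)): balance=$211.39 total_interest=$11.39
After 5 (deposit($50)): balance=$261.39 total_interest=$11.39
After 6 (month_end (apply 3% monthly interest)): balance=$269.23 total_interest=$19.23
After 7 (year_end (apply 5% annual interest)): balance=$282.69 total_interest=$32.69
After 8 (year_end (apply 5% annual interest)): balance=$296.82 total_interest=$46.82
After 9 (month_end (apply 3% monthly interest)): balance=$305.72 total_interest=$55.72
After 10 (month_end (apply 3% monthly interest)): balance=$314.89 total_interest=$64.89

Answer: 314.89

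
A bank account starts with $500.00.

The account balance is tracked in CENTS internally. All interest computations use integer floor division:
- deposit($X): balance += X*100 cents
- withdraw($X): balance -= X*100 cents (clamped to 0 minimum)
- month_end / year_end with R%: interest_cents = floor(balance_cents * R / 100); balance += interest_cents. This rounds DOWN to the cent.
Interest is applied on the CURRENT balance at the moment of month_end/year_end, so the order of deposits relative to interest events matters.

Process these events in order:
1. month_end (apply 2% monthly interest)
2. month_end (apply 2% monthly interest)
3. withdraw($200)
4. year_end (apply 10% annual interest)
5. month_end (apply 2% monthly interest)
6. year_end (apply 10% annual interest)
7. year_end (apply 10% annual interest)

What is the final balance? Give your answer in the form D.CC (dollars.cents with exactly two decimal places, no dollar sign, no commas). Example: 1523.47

After 1 (month_end (apply 2% monthly interest)): balance=$510.00 total_interest=$10.00
After 2 (month_end (apply 2% monthly interest)): balance=$520.20 total_interest=$20.20
After 3 (withdraw($200)): balance=$320.20 total_interest=$20.20
After 4 (year_end (apply 10% annual interest)): balance=$352.22 total_interest=$52.22
After 5 (month_end (apply 2% monthly interest)): balance=$359.26 total_interest=$59.26
After 6 (year_end (apply 10% annual interest)): balance=$395.18 total_interest=$95.18
After 7 (year_end (apply 10% annual interest)): balance=$434.69 total_interest=$134.69

Answer: 434.69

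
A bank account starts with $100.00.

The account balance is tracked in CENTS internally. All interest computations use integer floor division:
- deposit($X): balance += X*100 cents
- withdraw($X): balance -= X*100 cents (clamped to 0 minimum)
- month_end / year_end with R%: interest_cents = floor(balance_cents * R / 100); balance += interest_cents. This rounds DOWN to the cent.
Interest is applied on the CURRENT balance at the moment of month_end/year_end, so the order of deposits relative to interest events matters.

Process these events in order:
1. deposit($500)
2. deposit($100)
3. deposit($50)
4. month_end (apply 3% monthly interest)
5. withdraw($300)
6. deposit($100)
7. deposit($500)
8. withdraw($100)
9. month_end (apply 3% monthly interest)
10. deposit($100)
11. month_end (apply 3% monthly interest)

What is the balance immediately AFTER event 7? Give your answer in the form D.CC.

Answer: 1072.50

Derivation:
After 1 (deposit($500)): balance=$600.00 total_interest=$0.00
After 2 (deposit($100)): balance=$700.00 total_interest=$0.00
After 3 (deposit($50)): balance=$750.00 total_interest=$0.00
After 4 (month_end (apply 3% monthly interest)): balance=$772.50 total_interest=$22.50
After 5 (withdraw($300)): balance=$472.50 total_interest=$22.50
After 6 (deposit($100)): balance=$572.50 total_interest=$22.50
After 7 (deposit($500)): balance=$1072.50 total_interest=$22.50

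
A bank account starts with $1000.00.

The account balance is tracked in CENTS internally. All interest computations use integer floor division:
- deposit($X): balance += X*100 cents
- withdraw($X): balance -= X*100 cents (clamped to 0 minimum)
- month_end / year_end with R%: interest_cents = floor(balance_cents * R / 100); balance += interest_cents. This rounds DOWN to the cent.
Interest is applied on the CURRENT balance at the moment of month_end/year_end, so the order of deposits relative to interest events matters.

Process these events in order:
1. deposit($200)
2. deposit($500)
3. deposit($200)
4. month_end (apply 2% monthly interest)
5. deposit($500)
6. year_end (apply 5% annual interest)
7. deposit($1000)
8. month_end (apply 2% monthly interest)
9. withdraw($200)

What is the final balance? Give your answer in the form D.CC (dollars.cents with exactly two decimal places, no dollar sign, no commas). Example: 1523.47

Answer: 3431.09

Derivation:
After 1 (deposit($200)): balance=$1200.00 total_interest=$0.00
After 2 (deposit($500)): balance=$1700.00 total_interest=$0.00
After 3 (deposit($200)): balance=$1900.00 total_interest=$0.00
After 4 (month_end (apply 2% monthly interest)): balance=$1938.00 total_interest=$38.00
After 5 (deposit($500)): balance=$2438.00 total_interest=$38.00
After 6 (year_end (apply 5% annual interest)): balance=$2559.90 total_interest=$159.90
After 7 (deposit($1000)): balance=$3559.90 total_interest=$159.90
After 8 (month_end (apply 2% monthly interest)): balance=$3631.09 total_interest=$231.09
After 9 (withdraw($200)): balance=$3431.09 total_interest=$231.09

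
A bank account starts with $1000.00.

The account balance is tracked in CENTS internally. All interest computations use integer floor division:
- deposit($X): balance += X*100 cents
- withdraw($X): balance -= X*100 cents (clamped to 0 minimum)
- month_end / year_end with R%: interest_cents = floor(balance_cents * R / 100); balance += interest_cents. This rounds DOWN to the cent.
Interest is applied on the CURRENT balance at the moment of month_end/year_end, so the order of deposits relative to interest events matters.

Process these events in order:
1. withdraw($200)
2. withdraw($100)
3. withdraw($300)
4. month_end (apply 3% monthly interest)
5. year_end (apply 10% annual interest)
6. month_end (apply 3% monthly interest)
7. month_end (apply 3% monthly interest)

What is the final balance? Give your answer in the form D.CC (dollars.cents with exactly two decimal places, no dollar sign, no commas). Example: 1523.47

Answer: 480.79

Derivation:
After 1 (withdraw($200)): balance=$800.00 total_interest=$0.00
After 2 (withdraw($100)): balance=$700.00 total_interest=$0.00
After 3 (withdraw($300)): balance=$400.00 total_interest=$0.00
After 4 (month_end (apply 3% monthly interest)): balance=$412.00 total_interest=$12.00
After 5 (year_end (apply 10% annual interest)): balance=$453.20 total_interest=$53.20
After 6 (month_end (apply 3% monthly interest)): balance=$466.79 total_interest=$66.79
After 7 (month_end (apply 3% monthly interest)): balance=$480.79 total_interest=$80.79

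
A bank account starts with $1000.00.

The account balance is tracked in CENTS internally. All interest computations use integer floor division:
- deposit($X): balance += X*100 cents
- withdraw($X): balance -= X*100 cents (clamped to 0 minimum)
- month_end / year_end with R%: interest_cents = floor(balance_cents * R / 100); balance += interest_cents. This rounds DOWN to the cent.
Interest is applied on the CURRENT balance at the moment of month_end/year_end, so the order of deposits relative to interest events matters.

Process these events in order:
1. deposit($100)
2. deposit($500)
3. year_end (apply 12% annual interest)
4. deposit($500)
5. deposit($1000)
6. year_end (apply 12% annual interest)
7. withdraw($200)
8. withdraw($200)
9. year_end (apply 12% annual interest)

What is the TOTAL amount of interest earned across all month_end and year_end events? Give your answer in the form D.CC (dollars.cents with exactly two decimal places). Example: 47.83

Answer: 981.48

Derivation:
After 1 (deposit($100)): balance=$1100.00 total_interest=$0.00
After 2 (deposit($500)): balance=$1600.00 total_interest=$0.00
After 3 (year_end (apply 12% annual interest)): balance=$1792.00 total_interest=$192.00
After 4 (deposit($500)): balance=$2292.00 total_interest=$192.00
After 5 (deposit($1000)): balance=$3292.00 total_interest=$192.00
After 6 (year_end (apply 12% annual interest)): balance=$3687.04 total_interest=$587.04
After 7 (withdraw($200)): balance=$3487.04 total_interest=$587.04
After 8 (withdraw($200)): balance=$3287.04 total_interest=$587.04
After 9 (year_end (apply 12% annual interest)): balance=$3681.48 total_interest=$981.48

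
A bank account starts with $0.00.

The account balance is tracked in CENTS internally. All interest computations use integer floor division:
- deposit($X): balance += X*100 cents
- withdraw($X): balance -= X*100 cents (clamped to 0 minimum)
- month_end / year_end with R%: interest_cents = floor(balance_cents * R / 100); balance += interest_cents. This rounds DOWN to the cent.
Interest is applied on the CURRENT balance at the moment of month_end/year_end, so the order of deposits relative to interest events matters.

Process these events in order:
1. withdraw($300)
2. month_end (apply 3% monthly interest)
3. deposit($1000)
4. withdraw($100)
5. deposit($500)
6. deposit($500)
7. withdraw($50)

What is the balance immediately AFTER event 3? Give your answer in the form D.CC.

After 1 (withdraw($300)): balance=$0.00 total_interest=$0.00
After 2 (month_end (apply 3% monthly interest)): balance=$0.00 total_interest=$0.00
After 3 (deposit($1000)): balance=$1000.00 total_interest=$0.00

Answer: 1000.00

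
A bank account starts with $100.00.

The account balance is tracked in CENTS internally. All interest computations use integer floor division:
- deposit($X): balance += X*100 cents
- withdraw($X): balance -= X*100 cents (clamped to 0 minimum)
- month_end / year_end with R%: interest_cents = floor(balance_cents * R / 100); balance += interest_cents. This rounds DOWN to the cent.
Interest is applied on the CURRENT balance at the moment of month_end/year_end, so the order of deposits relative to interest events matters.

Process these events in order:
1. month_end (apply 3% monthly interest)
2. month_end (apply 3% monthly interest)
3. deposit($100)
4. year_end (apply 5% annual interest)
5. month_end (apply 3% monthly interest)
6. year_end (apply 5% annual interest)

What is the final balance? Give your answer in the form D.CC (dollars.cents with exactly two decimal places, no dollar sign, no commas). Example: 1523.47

Answer: 234.02

Derivation:
After 1 (month_end (apply 3% monthly interest)): balance=$103.00 total_interest=$3.00
After 2 (month_end (apply 3% monthly interest)): balance=$106.09 total_interest=$6.09
After 3 (deposit($100)): balance=$206.09 total_interest=$6.09
After 4 (year_end (apply 5% annual interest)): balance=$216.39 total_interest=$16.39
After 5 (month_end (apply 3% monthly interest)): balance=$222.88 total_interest=$22.88
After 6 (year_end (apply 5% annual interest)): balance=$234.02 total_interest=$34.02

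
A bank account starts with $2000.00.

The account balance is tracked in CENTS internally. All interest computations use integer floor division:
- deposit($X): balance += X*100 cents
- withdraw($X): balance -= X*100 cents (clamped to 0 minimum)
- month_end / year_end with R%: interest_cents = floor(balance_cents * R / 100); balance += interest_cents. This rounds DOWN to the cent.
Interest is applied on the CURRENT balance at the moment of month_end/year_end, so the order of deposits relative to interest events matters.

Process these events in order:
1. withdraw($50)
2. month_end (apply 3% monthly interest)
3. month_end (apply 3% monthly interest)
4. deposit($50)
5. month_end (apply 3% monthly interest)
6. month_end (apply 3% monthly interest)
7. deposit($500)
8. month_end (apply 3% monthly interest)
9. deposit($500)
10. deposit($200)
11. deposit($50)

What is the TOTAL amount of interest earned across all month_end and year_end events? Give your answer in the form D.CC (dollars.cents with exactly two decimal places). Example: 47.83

After 1 (withdraw($50)): balance=$1950.00 total_interest=$0.00
After 2 (month_end (apply 3% monthly interest)): balance=$2008.50 total_interest=$58.50
After 3 (month_end (apply 3% monthly interest)): balance=$2068.75 total_interest=$118.75
After 4 (deposit($50)): balance=$2118.75 total_interest=$118.75
After 5 (month_end (apply 3% monthly interest)): balance=$2182.31 total_interest=$182.31
After 6 (month_end (apply 3% monthly interest)): balance=$2247.77 total_interest=$247.77
After 7 (deposit($500)): balance=$2747.77 total_interest=$247.77
After 8 (month_end (apply 3% monthly interest)): balance=$2830.20 total_interest=$330.20
After 9 (deposit($500)): balance=$3330.20 total_interest=$330.20
After 10 (deposit($200)): balance=$3530.20 total_interest=$330.20
After 11 (deposit($50)): balance=$3580.20 total_interest=$330.20

Answer: 330.20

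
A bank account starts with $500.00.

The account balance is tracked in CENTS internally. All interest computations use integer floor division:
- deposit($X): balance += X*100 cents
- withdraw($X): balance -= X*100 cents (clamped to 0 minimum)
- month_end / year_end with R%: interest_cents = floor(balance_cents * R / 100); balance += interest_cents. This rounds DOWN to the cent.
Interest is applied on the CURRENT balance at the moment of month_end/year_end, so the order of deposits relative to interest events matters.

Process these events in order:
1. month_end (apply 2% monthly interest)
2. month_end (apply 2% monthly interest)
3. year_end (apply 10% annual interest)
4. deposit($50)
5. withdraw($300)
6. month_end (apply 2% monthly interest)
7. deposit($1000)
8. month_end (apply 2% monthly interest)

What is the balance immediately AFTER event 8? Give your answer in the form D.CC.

After 1 (month_end (apply 2% monthly interest)): balance=$510.00 total_interest=$10.00
After 2 (month_end (apply 2% monthly interest)): balance=$520.20 total_interest=$20.20
After 3 (year_end (apply 10% annual interest)): balance=$572.22 total_interest=$72.22
After 4 (deposit($50)): balance=$622.22 total_interest=$72.22
After 5 (withdraw($300)): balance=$322.22 total_interest=$72.22
After 6 (month_end (apply 2% monthly interest)): balance=$328.66 total_interest=$78.66
After 7 (deposit($1000)): balance=$1328.66 total_interest=$78.66
After 8 (month_end (apply 2% monthly interest)): balance=$1355.23 total_interest=$105.23

Answer: 1355.23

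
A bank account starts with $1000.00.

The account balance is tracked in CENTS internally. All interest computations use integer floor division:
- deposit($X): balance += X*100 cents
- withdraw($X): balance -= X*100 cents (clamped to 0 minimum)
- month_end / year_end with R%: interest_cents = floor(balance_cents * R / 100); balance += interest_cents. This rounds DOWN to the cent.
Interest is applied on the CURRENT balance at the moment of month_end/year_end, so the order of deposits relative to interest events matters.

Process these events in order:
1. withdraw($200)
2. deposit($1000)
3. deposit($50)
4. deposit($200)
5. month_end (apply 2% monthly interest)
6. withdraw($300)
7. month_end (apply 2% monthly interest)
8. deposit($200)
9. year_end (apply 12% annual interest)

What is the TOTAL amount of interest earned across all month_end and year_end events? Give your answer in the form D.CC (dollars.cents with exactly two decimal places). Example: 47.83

After 1 (withdraw($200)): balance=$800.00 total_interest=$0.00
After 2 (deposit($1000)): balance=$1800.00 total_interest=$0.00
After 3 (deposit($50)): balance=$1850.00 total_interest=$0.00
After 4 (deposit($200)): balance=$2050.00 total_interest=$0.00
After 5 (month_end (apply 2% monthly interest)): balance=$2091.00 total_interest=$41.00
After 6 (withdraw($300)): balance=$1791.00 total_interest=$41.00
After 7 (month_end (apply 2% monthly interest)): balance=$1826.82 total_interest=$76.82
After 8 (deposit($200)): balance=$2026.82 total_interest=$76.82
After 9 (year_end (apply 12% annual interest)): balance=$2270.03 total_interest=$320.03

Answer: 320.03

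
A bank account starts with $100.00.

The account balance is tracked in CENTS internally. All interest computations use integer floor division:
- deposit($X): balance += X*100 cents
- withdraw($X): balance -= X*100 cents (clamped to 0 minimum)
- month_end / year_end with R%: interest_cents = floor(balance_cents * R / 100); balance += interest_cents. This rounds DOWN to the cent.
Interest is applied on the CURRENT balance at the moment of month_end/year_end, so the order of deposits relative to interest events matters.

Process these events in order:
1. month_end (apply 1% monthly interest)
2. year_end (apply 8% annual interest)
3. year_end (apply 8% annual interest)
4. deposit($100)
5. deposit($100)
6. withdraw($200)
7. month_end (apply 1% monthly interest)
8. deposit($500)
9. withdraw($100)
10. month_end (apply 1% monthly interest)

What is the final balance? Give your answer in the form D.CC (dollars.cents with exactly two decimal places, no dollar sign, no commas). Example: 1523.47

After 1 (month_end (apply 1% monthly interest)): balance=$101.00 total_interest=$1.00
After 2 (year_end (apply 8% annual interest)): balance=$109.08 total_interest=$9.08
After 3 (year_end (apply 8% annual interest)): balance=$117.80 total_interest=$17.80
After 4 (deposit($100)): balance=$217.80 total_interest=$17.80
After 5 (deposit($100)): balance=$317.80 total_interest=$17.80
After 6 (withdraw($200)): balance=$117.80 total_interest=$17.80
After 7 (month_end (apply 1% monthly interest)): balance=$118.97 total_interest=$18.97
After 8 (deposit($500)): balance=$618.97 total_interest=$18.97
After 9 (withdraw($100)): balance=$518.97 total_interest=$18.97
After 10 (month_end (apply 1% monthly interest)): balance=$524.15 total_interest=$24.15

Answer: 524.15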